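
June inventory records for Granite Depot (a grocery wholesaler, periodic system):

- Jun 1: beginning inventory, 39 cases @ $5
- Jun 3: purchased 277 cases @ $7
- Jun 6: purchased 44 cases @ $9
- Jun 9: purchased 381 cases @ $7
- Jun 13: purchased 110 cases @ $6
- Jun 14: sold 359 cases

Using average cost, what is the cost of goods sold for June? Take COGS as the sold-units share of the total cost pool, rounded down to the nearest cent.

Jun 14, sell 359: 359/851 × $5,857.00 → $2,470.81
Ending inventory (cost pool remaining) = $3,386.19
Check: goods available $5,857.00 = COGS $2,470.81 + ending $3,386.19

COGS = $2,470.81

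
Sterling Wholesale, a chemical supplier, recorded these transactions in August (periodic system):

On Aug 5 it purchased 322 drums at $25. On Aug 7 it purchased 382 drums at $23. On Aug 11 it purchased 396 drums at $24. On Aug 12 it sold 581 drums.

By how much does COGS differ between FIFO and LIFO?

FIFO COGS: 322 @ $25 + 259 @ $23 = $14,007
LIFO COGS: 396 @ $24 + 185 @ $23 = $13,759
Difference = |$14,007 − $13,759| = $248

$248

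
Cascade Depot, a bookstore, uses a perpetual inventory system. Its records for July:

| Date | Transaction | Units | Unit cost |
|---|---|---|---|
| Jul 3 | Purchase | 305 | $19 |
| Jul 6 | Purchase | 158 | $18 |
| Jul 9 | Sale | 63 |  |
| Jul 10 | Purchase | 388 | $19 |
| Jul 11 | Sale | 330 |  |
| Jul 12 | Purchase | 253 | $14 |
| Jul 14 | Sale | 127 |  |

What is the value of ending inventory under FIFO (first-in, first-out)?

Jul 9, 63 sold [FIFO — oldest first]: 63 @ $19 = $1,197
Jul 11, 330 sold [FIFO — oldest first]: 242 @ $19 + 88 @ $18 = $6,182
Jul 14, 127 sold [FIFO — oldest first]: 70 @ $18 + 57 @ $19 = $2,343
Total COGS = $1,197 + $6,182 + $2,343 = $9,722
Ending inventory: 331 @ $19 + 253 @ $14 = $9,831
Check: goods available $19,553 = COGS $9,722 + ending $9,831

Ending inventory = $9,831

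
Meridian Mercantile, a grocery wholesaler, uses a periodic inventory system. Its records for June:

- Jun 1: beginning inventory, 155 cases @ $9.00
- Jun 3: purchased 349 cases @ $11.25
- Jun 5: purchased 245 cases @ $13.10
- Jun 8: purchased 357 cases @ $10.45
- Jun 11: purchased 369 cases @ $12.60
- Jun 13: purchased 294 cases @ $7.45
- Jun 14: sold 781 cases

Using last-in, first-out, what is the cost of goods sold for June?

Jun 14, 781 sold [LIFO — newest first]: 294 @ $7.45 + 369 @ $12.60 + 118 @ $10.45 = $8,072.80
Ending inventory: 155 @ $9.00 + 349 @ $11.25 + 245 @ $13.10 + 239 @ $10.45 = $11,028.30

COGS = $8,072.80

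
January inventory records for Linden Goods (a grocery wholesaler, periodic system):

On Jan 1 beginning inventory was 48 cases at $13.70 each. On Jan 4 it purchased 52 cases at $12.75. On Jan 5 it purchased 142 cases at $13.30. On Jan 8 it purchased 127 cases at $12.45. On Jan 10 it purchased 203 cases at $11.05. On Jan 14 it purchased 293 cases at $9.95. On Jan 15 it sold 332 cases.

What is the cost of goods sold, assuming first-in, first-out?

COGS = $4,329.70

Jan 15, 332 sold [FIFO — oldest first]: 48 @ $13.70 + 52 @ $12.75 + 142 @ $13.30 + 90 @ $12.45 = $4,329.70
Ending inventory: 37 @ $12.45 + 203 @ $11.05 + 293 @ $9.95 = $5,619.15
Check: goods available $9,948.85 = COGS $4,329.70 + ending $5,619.15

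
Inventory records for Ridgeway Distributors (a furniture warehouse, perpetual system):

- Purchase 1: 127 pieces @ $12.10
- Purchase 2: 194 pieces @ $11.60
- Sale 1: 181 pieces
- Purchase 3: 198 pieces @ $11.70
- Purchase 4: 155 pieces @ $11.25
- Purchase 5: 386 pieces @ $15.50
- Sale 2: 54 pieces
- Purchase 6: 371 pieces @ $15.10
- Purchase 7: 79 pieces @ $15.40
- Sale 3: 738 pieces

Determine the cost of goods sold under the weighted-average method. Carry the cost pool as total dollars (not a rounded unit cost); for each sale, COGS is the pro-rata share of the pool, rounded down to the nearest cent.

After Purchase 1: 127 on hand, pool $1,536.70 (≈ $12.1000 each)
After Purchase 2: 321 on hand, pool $3,787.10 (≈ $11.7978 each)
Sale 1, sell 181: 181/321 × $3,787.10 → $2,135.40
After Purchase 3: 338 on hand, pool $3,968.30 (≈ $11.7405 each)
After Purchase 4: 493 on hand, pool $5,712.05 (≈ $11.5863 each)
After Purchase 5: 879 on hand, pool $11,695.05 (≈ $13.3049 each)
Sale 2, sell 54: 54/879 × $11,695.05 → $718.46
After Purchase 6: 1196 on hand, pool $16,578.69 (≈ $13.8618 each)
After Purchase 7: 1275 on hand, pool $17,795.29 (≈ $13.9571 each)
Sale 3, sell 738: 738/1275 × $17,795.29 → $10,300.33
Total COGS = $2,135.40 + $718.46 + $10,300.33 = $13,154.19
Ending inventory (cost pool remaining) = $7,494.96
Check: goods available $20,649.15 = COGS $13,154.19 + ending $7,494.96

COGS = $13,154.19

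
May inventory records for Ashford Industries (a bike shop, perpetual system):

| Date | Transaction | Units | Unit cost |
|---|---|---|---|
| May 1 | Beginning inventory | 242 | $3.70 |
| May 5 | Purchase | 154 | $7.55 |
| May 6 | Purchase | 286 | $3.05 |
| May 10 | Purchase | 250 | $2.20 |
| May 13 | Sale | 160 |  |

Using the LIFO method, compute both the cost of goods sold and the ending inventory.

COGS = $352.00; ending inventory = $3,128.40

May 13, 160 sold [LIFO — newest first]: 160 @ $2.20 = $352.00
Ending inventory: 242 @ $3.70 + 154 @ $7.55 + 286 @ $3.05 + 90 @ $2.20 = $3,128.40
Check: goods available $3,480.40 = COGS $352.00 + ending $3,128.40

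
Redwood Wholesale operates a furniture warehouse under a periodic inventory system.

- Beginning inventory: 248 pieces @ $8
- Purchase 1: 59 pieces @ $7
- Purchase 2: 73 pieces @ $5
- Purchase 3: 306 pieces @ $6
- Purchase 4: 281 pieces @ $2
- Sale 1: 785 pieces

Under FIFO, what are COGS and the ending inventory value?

COGS = $4,796; ending inventory = $364

Sale 1 (785) [FIFO — oldest first]: 248 @ $8 + 59 @ $7 + 73 @ $5 + 306 @ $6 + 99 @ $2 = $4,796
Ending inventory: 182 @ $2 = $364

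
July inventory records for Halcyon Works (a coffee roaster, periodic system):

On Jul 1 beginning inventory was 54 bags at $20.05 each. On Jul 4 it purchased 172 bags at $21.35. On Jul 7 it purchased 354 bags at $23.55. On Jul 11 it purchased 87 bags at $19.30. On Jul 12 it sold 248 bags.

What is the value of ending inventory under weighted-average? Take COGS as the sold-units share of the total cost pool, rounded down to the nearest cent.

Jul 12, sell 248: 248/667 × $14,770.70 → $5,491.95
Ending inventory (cost pool remaining) = $9,278.75

Ending inventory = $9,278.75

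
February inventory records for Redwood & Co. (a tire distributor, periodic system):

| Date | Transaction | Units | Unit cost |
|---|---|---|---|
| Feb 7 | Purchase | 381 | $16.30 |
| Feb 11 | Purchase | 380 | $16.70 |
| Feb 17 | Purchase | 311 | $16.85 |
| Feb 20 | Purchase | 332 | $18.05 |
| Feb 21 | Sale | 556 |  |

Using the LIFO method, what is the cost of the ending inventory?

Ending inventory = $14,022.25

Feb 21, 556 sold [LIFO — newest first]: 332 @ $18.05 + 224 @ $16.85 = $9,767.00
Ending inventory: 381 @ $16.30 + 380 @ $16.70 + 87 @ $16.85 = $14,022.25
Check: goods available $23,789.25 = COGS $9,767.00 + ending $14,022.25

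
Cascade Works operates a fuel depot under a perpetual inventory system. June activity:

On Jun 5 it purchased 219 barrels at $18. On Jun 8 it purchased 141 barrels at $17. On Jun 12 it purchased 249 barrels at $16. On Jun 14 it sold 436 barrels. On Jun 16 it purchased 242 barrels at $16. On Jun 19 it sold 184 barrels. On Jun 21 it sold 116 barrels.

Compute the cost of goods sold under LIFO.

COGS = $12,125

Jun 14, 436 sold [LIFO — newest first]: 249 @ $16 + 141 @ $17 + 46 @ $18 = $7,209
Jun 19, 184 sold [LIFO — newest first]: 184 @ $16 = $2,944
Jun 21, 116 sold [LIFO — newest first]: 58 @ $16 + 58 @ $18 = $1,972
Total COGS = $7,209 + $2,944 + $1,972 = $12,125
Ending inventory: 115 @ $18 = $2,070
Check: goods available $14,195 = COGS $12,125 + ending $2,070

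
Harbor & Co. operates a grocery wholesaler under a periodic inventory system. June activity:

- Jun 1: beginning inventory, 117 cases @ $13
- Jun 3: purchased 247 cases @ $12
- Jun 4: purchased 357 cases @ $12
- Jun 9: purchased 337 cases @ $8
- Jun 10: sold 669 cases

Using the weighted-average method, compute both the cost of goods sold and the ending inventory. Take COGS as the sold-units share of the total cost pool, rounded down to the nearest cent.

COGS = $7,249.60; ending inventory = $4,215.40

Jun 10, sell 669: 669/1058 × $11,465.00 → $7,249.60
Ending inventory (cost pool remaining) = $4,215.40
Check: goods available $11,465.00 = COGS $7,249.60 + ending $4,215.40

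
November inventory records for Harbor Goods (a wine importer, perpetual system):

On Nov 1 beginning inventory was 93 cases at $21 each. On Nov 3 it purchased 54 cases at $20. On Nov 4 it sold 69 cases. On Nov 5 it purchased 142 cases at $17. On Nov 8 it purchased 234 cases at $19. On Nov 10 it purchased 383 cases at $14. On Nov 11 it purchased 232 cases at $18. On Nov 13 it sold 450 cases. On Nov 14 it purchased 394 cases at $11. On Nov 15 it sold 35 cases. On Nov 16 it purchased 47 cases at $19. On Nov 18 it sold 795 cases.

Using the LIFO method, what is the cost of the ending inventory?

Nov 4, 69 sold [LIFO — newest first]: 54 @ $20 + 15 @ $21 = $1,395
Nov 13, 450 sold [LIFO — newest first]: 232 @ $18 + 218 @ $14 = $7,228
Nov 15, 35 sold [LIFO — newest first]: 35 @ $11 = $385
Nov 18, 795 sold [LIFO — newest first]: 47 @ $19 + 359 @ $11 + 165 @ $14 + 224 @ $19 = $11,408
Total COGS = $1,395 + $7,228 + $385 + $11,408 = $20,416
Ending inventory: 78 @ $21 + 142 @ $17 + 10 @ $19 = $4,242

Ending inventory = $4,242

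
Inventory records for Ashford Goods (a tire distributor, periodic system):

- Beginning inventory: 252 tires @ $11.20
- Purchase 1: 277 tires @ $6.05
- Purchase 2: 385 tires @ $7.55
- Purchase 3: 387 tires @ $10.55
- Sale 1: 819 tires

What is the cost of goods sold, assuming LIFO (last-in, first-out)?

COGS = $7,273.95

Sale 1 (819) [LIFO — newest first]: 387 @ $10.55 + 385 @ $7.55 + 47 @ $6.05 = $7,273.95
Ending inventory: 252 @ $11.20 + 230 @ $6.05 = $4,213.90
Check: goods available $11,487.85 = COGS $7,273.95 + ending $4,213.90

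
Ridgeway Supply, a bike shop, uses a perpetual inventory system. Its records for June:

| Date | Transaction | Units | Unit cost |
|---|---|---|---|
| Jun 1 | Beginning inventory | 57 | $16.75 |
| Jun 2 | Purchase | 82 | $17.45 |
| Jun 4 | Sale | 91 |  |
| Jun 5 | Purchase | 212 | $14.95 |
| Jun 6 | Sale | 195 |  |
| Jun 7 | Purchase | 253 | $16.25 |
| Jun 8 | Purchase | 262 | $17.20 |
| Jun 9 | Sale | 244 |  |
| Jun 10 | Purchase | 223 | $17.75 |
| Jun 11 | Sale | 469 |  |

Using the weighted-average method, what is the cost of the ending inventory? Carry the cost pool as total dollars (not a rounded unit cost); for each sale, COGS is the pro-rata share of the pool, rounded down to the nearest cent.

After Jun 1: 57 on hand, pool $954.75 (≈ $16.7500 each)
After Jun 2: 139 on hand, pool $2,385.65 (≈ $17.1629 each)
Jun 4, sell 91: 91/139 × $2,385.65 → $1,561.82
After Jun 5: 260 on hand, pool $3,993.23 (≈ $15.3586 each)
Jun 6, sell 195: 195/260 × $3,993.23 → $2,994.92
After Jun 7: 318 on hand, pool $5,109.56 (≈ $16.0678 each)
After Jun 8: 580 on hand, pool $9,615.96 (≈ $16.5792 each)
Jun 9, sell 244: 244/580 × $9,615.96 → $4,045.33
After Jun 10: 559 on hand, pool $9,528.88 (≈ $17.0463 each)
Jun 11, sell 469: 469/559 × $9,528.88 → $7,994.71
Total COGS = $1,561.82 + $2,994.92 + $4,045.33 + $7,994.71 = $16,596.78
Ending inventory (cost pool remaining) = $1,534.17
Check: goods available $18,130.95 = COGS $16,596.78 + ending $1,534.17

Ending inventory = $1,534.17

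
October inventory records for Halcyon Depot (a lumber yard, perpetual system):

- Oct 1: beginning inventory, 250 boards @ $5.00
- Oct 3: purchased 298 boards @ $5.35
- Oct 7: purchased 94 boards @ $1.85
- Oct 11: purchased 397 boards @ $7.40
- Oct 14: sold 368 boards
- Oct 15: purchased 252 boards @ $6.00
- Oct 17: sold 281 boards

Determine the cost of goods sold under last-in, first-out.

COGS = $4,449.80

Oct 14, 368 sold [LIFO — newest first]: 368 @ $7.40 = $2,723.20
Oct 17, 281 sold [LIFO — newest first]: 252 @ $6.00 + 29 @ $7.40 = $1,726.60
Total COGS = $2,723.20 + $1,726.60 = $4,449.80
Ending inventory: 250 @ $5.00 + 298 @ $5.35 + 94 @ $1.85 = $3,018.20
Check: goods available $7,468.00 = COGS $4,449.80 + ending $3,018.20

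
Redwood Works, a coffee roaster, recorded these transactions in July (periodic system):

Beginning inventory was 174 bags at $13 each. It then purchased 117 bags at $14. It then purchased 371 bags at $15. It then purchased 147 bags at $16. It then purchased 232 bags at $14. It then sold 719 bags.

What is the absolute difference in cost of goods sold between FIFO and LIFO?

FIFO COGS: 174 @ $13 + 117 @ $14 + 371 @ $15 + 57 @ $16 = $10,377
LIFO COGS: 232 @ $14 + 147 @ $16 + 340 @ $15 = $10,700
Difference = |$10,377 − $10,700| = $323

$323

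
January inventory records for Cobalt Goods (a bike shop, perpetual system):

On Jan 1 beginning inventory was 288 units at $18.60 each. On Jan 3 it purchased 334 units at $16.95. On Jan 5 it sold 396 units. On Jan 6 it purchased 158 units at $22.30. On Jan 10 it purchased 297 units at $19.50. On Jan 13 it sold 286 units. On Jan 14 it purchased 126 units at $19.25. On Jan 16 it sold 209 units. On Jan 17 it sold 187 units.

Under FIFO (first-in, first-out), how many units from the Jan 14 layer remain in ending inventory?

Jan 5, 396 sold [FIFO — oldest first]: 288 @ $18.60 + 108 @ $16.95 = $7,187.40
Jan 13, 286 sold [FIFO — oldest first]: 226 @ $16.95 + 60 @ $22.30 = $5,168.70
Jan 16, 209 sold [FIFO — oldest first]: 98 @ $22.30 + 111 @ $19.50 = $4,349.90
Jan 17, 187 sold [FIFO — oldest first]: 186 @ $19.50 + 1 @ $19.25 = $3,646.25
Total COGS = $7,187.40 + $5,168.70 + $4,349.90 + $3,646.25 = $20,352.25
Ending inventory: 125 @ $19.25 = $2,406.25

125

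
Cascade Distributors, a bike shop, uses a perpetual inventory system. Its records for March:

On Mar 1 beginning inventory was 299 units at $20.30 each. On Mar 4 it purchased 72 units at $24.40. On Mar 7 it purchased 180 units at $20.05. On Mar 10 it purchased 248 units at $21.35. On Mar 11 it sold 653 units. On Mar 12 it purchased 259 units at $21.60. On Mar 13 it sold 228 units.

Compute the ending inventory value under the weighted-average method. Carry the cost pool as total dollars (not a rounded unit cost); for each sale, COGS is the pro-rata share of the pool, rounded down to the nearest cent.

After Mar 1: 299 on hand, pool $6,069.70 (≈ $20.3000 each)
After Mar 4: 371 on hand, pool $7,826.50 (≈ $21.0957 each)
After Mar 7: 551 on hand, pool $11,435.50 (≈ $20.7541 each)
After Mar 10: 799 on hand, pool $16,730.30 (≈ $20.9390 each)
Mar 11, sell 653: 653/799 × $16,730.30 → $13,673.19
After Mar 12: 405 on hand, pool $8,651.51 (≈ $21.3618 each)
Mar 13, sell 228: 228/405 × $8,651.51 → $4,870.47
Total COGS = $13,673.19 + $4,870.47 = $18,543.66
Ending inventory (cost pool remaining) = $3,781.04

Ending inventory = $3,781.04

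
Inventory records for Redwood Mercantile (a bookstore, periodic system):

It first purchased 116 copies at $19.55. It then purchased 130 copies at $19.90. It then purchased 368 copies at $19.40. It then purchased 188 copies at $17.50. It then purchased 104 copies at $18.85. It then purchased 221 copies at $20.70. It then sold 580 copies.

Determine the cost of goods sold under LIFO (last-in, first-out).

Sale 1 (580) [LIFO — newest first]: 221 @ $20.70 + 104 @ $18.85 + 188 @ $17.50 + 67 @ $19.40 = $11,124.90
Ending inventory: 116 @ $19.55 + 130 @ $19.90 + 301 @ $19.40 = $10,694.20

COGS = $11,124.90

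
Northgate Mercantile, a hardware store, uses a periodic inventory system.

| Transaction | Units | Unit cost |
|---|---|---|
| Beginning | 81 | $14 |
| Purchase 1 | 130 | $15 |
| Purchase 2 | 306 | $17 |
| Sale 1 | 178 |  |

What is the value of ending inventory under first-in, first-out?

Sale 1 (178) [FIFO — oldest first]: 81 @ $14 + 97 @ $15 = $2,589
Ending inventory: 33 @ $15 + 306 @ $17 = $5,697
Check: goods available $8,286 = COGS $2,589 + ending $5,697

Ending inventory = $5,697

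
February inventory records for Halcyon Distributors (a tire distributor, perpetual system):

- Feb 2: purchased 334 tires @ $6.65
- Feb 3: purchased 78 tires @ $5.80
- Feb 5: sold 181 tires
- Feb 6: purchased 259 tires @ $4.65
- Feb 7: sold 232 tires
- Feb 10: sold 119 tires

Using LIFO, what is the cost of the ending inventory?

Feb 5, 181 sold [LIFO — newest first]: 78 @ $5.80 + 103 @ $6.65 = $1,137.35
Feb 7, 232 sold [LIFO — newest first]: 232 @ $4.65 = $1,078.80
Feb 10, 119 sold [LIFO — newest first]: 27 @ $4.65 + 92 @ $6.65 = $737.35
Total COGS = $1,137.35 + $1,078.80 + $737.35 = $2,953.50
Ending inventory: 139 @ $6.65 = $924.35

Ending inventory = $924.35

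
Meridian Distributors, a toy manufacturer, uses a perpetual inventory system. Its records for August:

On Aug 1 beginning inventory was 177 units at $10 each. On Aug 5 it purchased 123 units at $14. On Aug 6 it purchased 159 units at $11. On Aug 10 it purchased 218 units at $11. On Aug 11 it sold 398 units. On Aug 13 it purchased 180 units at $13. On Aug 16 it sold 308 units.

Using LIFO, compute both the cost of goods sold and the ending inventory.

COGS = $8,469; ending inventory = $1,510

Aug 11, 398 sold [LIFO — newest first]: 218 @ $11 + 159 @ $11 + 21 @ $14 = $4,441
Aug 16, 308 sold [LIFO — newest first]: 180 @ $13 + 102 @ $14 + 26 @ $10 = $4,028
Total COGS = $4,441 + $4,028 = $8,469
Ending inventory: 151 @ $10 = $1,510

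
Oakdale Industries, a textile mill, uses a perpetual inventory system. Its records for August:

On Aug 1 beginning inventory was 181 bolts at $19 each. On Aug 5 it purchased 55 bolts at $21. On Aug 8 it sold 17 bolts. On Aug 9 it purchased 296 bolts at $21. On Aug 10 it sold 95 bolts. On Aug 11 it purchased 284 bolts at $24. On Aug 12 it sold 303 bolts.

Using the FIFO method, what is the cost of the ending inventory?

Ending inventory = $9,273

Aug 8, 17 sold [FIFO — oldest first]: 17 @ $19 = $323
Aug 10, 95 sold [FIFO — oldest first]: 95 @ $19 = $1,805
Aug 12, 303 sold [FIFO — oldest first]: 69 @ $19 + 55 @ $21 + 179 @ $21 = $6,225
Total COGS = $323 + $1,805 + $6,225 = $8,353
Ending inventory: 117 @ $21 + 284 @ $24 = $9,273
Check: goods available $17,626 = COGS $8,353 + ending $9,273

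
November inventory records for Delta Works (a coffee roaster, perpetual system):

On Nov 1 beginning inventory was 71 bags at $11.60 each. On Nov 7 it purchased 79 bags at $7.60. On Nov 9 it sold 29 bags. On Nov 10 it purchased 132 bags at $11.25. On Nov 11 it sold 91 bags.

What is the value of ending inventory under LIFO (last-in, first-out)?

Ending inventory = $1,664.85

Nov 9, 29 sold [LIFO — newest first]: 29 @ $7.60 = $220.40
Nov 11, 91 sold [LIFO — newest first]: 91 @ $11.25 = $1,023.75
Total COGS = $220.40 + $1,023.75 = $1,244.15
Ending inventory: 71 @ $11.60 + 50 @ $7.60 + 41 @ $11.25 = $1,664.85
Check: goods available $2,909.00 = COGS $1,244.15 + ending $1,664.85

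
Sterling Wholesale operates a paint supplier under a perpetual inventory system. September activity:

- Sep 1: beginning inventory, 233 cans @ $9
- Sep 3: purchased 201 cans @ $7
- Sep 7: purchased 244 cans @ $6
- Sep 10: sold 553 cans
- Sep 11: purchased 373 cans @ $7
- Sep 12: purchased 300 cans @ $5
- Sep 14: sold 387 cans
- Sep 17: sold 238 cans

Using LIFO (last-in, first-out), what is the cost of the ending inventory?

Ending inventory = $1,461

Sep 10, 553 sold [LIFO — newest first]: 244 @ $6 + 201 @ $7 + 108 @ $9 = $3,843
Sep 14, 387 sold [LIFO — newest first]: 300 @ $5 + 87 @ $7 = $2,109
Sep 17, 238 sold [LIFO — newest first]: 238 @ $7 = $1,666
Total COGS = $3,843 + $2,109 + $1,666 = $7,618
Ending inventory: 125 @ $9 + 48 @ $7 = $1,461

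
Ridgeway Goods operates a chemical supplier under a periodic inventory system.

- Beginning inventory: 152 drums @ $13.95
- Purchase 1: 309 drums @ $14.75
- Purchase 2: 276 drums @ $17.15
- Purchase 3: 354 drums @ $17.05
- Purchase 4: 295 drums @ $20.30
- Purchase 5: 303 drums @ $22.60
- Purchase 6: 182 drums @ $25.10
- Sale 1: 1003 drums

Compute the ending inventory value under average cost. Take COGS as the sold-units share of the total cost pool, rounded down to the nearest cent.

Ending inventory = $16,168.53

Sale 1, sell 1003: 1003/1871 × $34,851.75 → $18,683.22
Ending inventory (cost pool remaining) = $16,168.53
Check: goods available $34,851.75 = COGS $18,683.22 + ending $16,168.53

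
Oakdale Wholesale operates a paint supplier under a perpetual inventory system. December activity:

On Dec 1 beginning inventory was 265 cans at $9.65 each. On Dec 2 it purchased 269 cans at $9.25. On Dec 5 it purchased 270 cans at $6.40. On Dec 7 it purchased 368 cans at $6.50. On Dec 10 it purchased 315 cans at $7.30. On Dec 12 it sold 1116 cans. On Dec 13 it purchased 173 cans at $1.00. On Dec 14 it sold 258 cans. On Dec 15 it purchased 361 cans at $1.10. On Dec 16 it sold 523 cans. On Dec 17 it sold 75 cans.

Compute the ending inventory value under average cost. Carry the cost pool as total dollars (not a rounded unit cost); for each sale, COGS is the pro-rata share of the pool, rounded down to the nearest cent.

After Dec 1: 265 on hand, pool $2,557.25 (≈ $9.6500 each)
After Dec 2: 534 on hand, pool $5,045.50 (≈ $9.4485 each)
After Dec 5: 804 on hand, pool $6,773.50 (≈ $8.4248 each)
After Dec 7: 1172 on hand, pool $9,165.50 (≈ $7.8204 each)
After Dec 10: 1487 on hand, pool $11,465.00 (≈ $7.7102 each)
Dec 12, sell 1116: 1116/1487 × $11,465.00 → $8,604.53
After Dec 13: 544 on hand, pool $3,033.47 (≈ $5.5762 each)
Dec 14, sell 258: 258/544 × $3,033.47 → $1,438.66
After Dec 15: 647 on hand, pool $1,991.91 (≈ $3.0787 each)
Dec 16, sell 523: 523/647 × $1,991.91 → $1,610.15
Dec 17, sell 75: 75/124 × $381.76 → $230.90
Total COGS = $8,604.53 + $1,438.66 + $1,610.15 + $230.90 = $11,884.24
Ending inventory (cost pool remaining) = $150.86
Check: goods available $12,035.10 = COGS $11,884.24 + ending $150.86

Ending inventory = $150.86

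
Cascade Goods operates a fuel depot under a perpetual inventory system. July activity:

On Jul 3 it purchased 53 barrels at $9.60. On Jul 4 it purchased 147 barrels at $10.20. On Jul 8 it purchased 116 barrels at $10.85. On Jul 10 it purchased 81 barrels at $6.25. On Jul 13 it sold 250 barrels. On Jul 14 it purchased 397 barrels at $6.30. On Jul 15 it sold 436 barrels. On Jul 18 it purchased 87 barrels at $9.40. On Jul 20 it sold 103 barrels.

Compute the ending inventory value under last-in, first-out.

Ending inventory = $906.60

Jul 13, 250 sold [LIFO — newest first]: 81 @ $6.25 + 116 @ $10.85 + 53 @ $10.20 = $2,305.45
Jul 15, 436 sold [LIFO — newest first]: 397 @ $6.30 + 39 @ $10.20 = $2,898.90
Jul 20, 103 sold [LIFO — newest first]: 87 @ $9.40 + 16 @ $10.20 = $981.00
Total COGS = $2,305.45 + $2,898.90 + $981.00 = $6,185.35
Ending inventory: 53 @ $9.60 + 39 @ $10.20 = $906.60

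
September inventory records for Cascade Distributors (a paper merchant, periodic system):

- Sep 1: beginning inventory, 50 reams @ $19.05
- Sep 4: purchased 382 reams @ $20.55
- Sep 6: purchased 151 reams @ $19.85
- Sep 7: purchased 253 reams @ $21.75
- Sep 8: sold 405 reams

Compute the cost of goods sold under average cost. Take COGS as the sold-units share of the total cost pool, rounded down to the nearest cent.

COGS = $8,382.28

Sep 8, sell 405: 405/836 × $17,302.70 → $8,382.28
Ending inventory (cost pool remaining) = $8,920.42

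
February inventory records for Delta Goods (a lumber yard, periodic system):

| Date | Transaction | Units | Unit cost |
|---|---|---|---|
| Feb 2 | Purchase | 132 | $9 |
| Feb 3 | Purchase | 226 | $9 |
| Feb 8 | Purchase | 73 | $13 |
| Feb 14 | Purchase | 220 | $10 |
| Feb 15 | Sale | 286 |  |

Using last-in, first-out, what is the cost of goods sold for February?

COGS = $3,058

Feb 15, 286 sold [LIFO — newest first]: 220 @ $10 + 66 @ $13 = $3,058
Ending inventory: 132 @ $9 + 226 @ $9 + 7 @ $13 = $3,313
Check: goods available $6,371 = COGS $3,058 + ending $3,313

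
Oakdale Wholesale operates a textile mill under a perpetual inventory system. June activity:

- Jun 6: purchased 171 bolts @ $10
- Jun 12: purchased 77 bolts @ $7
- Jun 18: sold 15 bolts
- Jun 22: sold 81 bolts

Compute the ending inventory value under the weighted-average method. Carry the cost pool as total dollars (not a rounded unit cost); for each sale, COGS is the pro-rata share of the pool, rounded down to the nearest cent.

After Jun 6: 171 on hand, pool $1,710.00 (≈ $10.0000 each)
After Jun 12: 248 on hand, pool $2,249.00 (≈ $9.0685 each)
Jun 18, sell 15: 15/248 × $2,249.00 → $136.02
Jun 22, sell 81: 81/233 × $2,112.98 → $734.55
Total COGS = $136.02 + $734.55 = $870.57
Ending inventory (cost pool remaining) = $1,378.43

Ending inventory = $1,378.43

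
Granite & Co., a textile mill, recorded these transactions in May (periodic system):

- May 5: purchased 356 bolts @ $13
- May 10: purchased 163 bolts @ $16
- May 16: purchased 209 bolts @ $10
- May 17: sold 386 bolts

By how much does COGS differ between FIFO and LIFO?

$228

FIFO COGS: 356 @ $13 + 30 @ $16 = $5,108
LIFO COGS: 209 @ $10 + 163 @ $16 + 14 @ $13 = $4,880
Difference = |$5,108 − $4,880| = $228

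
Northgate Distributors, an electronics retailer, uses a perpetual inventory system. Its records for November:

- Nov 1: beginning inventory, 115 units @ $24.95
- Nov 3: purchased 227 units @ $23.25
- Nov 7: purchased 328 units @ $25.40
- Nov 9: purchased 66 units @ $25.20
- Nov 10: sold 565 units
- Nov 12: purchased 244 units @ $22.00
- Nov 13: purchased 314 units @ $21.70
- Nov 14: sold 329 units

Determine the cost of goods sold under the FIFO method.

Nov 10, 565 sold [FIFO — oldest first]: 115 @ $24.95 + 227 @ $23.25 + 223 @ $25.40 = $13,811.20
Nov 14, 329 sold [FIFO — oldest first]: 105 @ $25.40 + 66 @ $25.20 + 158 @ $22.00 = $7,806.20
Total COGS = $13,811.20 + $7,806.20 = $21,617.40
Ending inventory: 86 @ $22.00 + 314 @ $21.70 = $8,705.80
Check: goods available $30,323.20 = COGS $21,617.40 + ending $8,705.80

COGS = $21,617.40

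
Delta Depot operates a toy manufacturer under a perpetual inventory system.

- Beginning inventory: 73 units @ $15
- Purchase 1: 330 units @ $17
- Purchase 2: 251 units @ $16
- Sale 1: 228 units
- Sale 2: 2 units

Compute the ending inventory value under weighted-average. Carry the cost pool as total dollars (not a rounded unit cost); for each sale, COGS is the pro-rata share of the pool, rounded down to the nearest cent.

Ending inventory = $6,950.63

After Beginning: 73 on hand, pool $1,095.00 (≈ $15.0000 each)
After Purchase 1: 403 on hand, pool $6,705.00 (≈ $16.6377 each)
After Purchase 2: 654 on hand, pool $10,721.00 (≈ $16.3930 each)
Sale 1, sell 228: 228/654 × $10,721.00 → $3,737.59
Sale 2, sell 2: 2/426 × $6,983.41 → $32.78
Total COGS = $3,737.59 + $32.78 = $3,770.37
Ending inventory (cost pool remaining) = $6,950.63
Check: goods available $10,721.00 = COGS $3,770.37 + ending $6,950.63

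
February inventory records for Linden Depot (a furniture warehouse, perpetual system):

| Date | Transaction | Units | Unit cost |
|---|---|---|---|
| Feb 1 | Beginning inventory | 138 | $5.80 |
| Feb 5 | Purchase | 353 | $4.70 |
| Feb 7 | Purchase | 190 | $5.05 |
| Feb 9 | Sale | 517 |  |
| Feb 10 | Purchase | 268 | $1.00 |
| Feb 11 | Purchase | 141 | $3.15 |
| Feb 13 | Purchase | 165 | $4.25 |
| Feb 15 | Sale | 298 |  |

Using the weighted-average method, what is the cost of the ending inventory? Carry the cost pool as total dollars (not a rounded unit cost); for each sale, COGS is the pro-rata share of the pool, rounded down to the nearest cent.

After Feb 1: 138 on hand, pool $800.40 (≈ $5.8000 each)
After Feb 5: 491 on hand, pool $2,459.50 (≈ $5.0092 each)
After Feb 7: 681 on hand, pool $3,419.00 (≈ $5.0206 each)
Feb 9, sell 517: 517/681 × $3,419.00 → $2,595.62
After Feb 10: 432 on hand, pool $1,091.38 (≈ $2.5263 each)
After Feb 11: 573 on hand, pool $1,535.53 (≈ $2.6798 each)
After Feb 13: 738 on hand, pool $2,236.78 (≈ $3.0309 each)
Feb 15, sell 298: 298/738 × $2,236.78 → $903.19
Total COGS = $2,595.62 + $903.19 = $3,498.81
Ending inventory (cost pool remaining) = $1,333.59

Ending inventory = $1,333.59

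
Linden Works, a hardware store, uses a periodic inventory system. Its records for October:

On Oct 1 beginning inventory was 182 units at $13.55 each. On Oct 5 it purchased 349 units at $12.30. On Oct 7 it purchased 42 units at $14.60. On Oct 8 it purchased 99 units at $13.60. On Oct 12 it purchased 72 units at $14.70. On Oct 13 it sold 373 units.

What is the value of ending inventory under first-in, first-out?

Ending inventory = $4,961.40

Oct 13, 373 sold [FIFO — oldest first]: 182 @ $13.55 + 191 @ $12.30 = $4,815.40
Ending inventory: 158 @ $12.30 + 42 @ $14.60 + 99 @ $13.60 + 72 @ $14.70 = $4,961.40
Check: goods available $9,776.80 = COGS $4,815.40 + ending $4,961.40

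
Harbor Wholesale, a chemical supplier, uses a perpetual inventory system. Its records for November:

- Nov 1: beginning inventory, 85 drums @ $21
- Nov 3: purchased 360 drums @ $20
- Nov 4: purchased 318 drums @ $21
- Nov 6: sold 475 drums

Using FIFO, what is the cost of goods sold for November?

COGS = $9,615

Nov 6, 475 sold [FIFO — oldest first]: 85 @ $21 + 360 @ $20 + 30 @ $21 = $9,615
Ending inventory: 288 @ $21 = $6,048
Check: goods available $15,663 = COGS $9,615 + ending $6,048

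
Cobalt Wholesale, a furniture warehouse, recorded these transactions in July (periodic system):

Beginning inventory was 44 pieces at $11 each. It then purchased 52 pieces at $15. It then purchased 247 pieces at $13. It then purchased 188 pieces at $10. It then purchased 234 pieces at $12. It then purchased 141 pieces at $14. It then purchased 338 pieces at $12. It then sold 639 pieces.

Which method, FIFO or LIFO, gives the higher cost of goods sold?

FIFO COGS: 44 @ $11 + 52 @ $15 + 247 @ $13 + 188 @ $10 + 108 @ $12 = $7,651
LIFO COGS: 338 @ $12 + 141 @ $14 + 160 @ $12 = $7,950

LIFO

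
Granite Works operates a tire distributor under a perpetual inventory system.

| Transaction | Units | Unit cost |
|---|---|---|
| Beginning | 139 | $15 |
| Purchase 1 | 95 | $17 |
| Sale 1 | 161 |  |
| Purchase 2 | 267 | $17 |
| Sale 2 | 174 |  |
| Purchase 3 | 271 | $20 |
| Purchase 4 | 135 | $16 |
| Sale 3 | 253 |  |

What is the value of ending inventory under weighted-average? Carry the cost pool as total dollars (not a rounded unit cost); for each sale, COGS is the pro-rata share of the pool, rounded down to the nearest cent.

After Beginning: 139 on hand, pool $2,085.00 (≈ $15.0000 each)
After Purchase 1: 234 on hand, pool $3,700.00 (≈ $15.8120 each)
Sale 1, sell 161: 161/234 × $3,700.00 → $2,545.72
After Purchase 2: 340 on hand, pool $5,693.28 (≈ $16.7449 each)
Sale 2, sell 174: 174/340 × $5,693.28 → $2,913.61
After Purchase 3: 437 on hand, pool $8,199.67 (≈ $18.7635 each)
After Purchase 4: 572 on hand, pool $10,359.67 (≈ $18.1113 each)
Sale 3, sell 253: 253/572 × $10,359.67 → $4,582.16
Total COGS = $2,545.72 + $2,913.61 + $4,582.16 = $10,041.49
Ending inventory (cost pool remaining) = $5,777.51

Ending inventory = $5,777.51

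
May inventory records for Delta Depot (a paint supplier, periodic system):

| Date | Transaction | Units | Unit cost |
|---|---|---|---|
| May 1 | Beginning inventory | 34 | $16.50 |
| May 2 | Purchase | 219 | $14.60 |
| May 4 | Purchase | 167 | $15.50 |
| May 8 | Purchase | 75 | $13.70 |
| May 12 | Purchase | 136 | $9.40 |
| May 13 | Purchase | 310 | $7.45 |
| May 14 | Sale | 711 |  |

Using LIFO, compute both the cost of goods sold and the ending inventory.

COGS = $7,539.70; ending inventory = $3,422.60

May 14, 711 sold [LIFO — newest first]: 310 @ $7.45 + 136 @ $9.40 + 75 @ $13.70 + 167 @ $15.50 + 23 @ $14.60 = $7,539.70
Ending inventory: 34 @ $16.50 + 196 @ $14.60 = $3,422.60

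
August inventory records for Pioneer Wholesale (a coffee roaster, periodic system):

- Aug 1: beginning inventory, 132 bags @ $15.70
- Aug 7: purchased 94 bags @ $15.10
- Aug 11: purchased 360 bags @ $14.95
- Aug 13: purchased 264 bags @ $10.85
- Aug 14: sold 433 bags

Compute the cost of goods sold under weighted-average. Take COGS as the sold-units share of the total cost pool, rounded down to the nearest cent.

COGS = $5,979.57

Aug 14, sell 433: 433/850 × $11,738.20 → $5,979.57
Ending inventory (cost pool remaining) = $5,758.63
Check: goods available $11,738.20 = COGS $5,979.57 + ending $5,758.63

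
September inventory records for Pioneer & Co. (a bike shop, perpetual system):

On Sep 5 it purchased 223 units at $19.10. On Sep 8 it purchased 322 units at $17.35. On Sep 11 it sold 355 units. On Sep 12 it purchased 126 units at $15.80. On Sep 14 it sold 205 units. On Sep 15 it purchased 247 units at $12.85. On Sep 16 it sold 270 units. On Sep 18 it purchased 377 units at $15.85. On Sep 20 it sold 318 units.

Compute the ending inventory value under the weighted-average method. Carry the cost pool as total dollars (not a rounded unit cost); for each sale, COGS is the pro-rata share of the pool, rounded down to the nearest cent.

Ending inventory = $2,283.70

After Sep 5: 223 on hand, pool $4,259.30 (≈ $19.1000 each)
After Sep 8: 545 on hand, pool $9,846.00 (≈ $18.0661 each)
Sep 11, sell 355: 355/545 × $9,846.00 → $6,413.44
After Sep 12: 316 on hand, pool $5,423.36 (≈ $17.1625 each)
Sep 14, sell 205: 205/316 × $5,423.36 → $3,518.31
After Sep 15: 358 on hand, pool $5,079.00 (≈ $14.1872 each)
Sep 16, sell 270: 270/358 × $5,079.00 → $3,830.53
After Sep 18: 465 on hand, pool $7,223.92 (≈ $15.5353 each)
Sep 20, sell 318: 318/465 × $7,223.92 → $4,940.22
Total COGS = $6,413.44 + $3,518.31 + $3,830.53 + $4,940.22 = $18,702.50
Ending inventory (cost pool remaining) = $2,283.70
Check: goods available $20,986.20 = COGS $18,702.50 + ending $2,283.70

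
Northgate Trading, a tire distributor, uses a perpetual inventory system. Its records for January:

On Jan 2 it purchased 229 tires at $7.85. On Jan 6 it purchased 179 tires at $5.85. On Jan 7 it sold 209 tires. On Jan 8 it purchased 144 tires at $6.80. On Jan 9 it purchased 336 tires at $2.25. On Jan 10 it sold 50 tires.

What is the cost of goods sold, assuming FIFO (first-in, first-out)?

Jan 7, 209 sold [FIFO — oldest first]: 209 @ $7.85 = $1,640.65
Jan 10, 50 sold [FIFO — oldest first]: 20 @ $7.85 + 30 @ $5.85 = $332.50
Total COGS = $1,640.65 + $332.50 = $1,973.15
Ending inventory: 149 @ $5.85 + 144 @ $6.80 + 336 @ $2.25 = $2,606.85

COGS = $1,973.15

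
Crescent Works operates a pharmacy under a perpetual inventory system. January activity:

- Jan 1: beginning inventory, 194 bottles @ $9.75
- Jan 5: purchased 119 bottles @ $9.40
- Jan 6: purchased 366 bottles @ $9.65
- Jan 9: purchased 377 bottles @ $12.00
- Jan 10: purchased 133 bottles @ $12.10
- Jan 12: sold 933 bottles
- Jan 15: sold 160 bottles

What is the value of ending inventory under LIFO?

Ending inventory = $936.00

Jan 12, 933 sold [LIFO — newest first]: 133 @ $12.10 + 377 @ $12.00 + 366 @ $9.65 + 57 @ $9.40 = $10,201.00
Jan 15, 160 sold [LIFO — newest first]: 62 @ $9.40 + 98 @ $9.75 = $1,538.30
Total COGS = $10,201.00 + $1,538.30 = $11,739.30
Ending inventory: 96 @ $9.75 = $936.00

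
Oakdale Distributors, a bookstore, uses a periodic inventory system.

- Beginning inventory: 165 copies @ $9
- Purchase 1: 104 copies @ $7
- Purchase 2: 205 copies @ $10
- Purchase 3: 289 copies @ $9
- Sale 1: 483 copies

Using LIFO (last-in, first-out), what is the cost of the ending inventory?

Ending inventory = $2,323

Sale 1 (483) [LIFO — newest first]: 289 @ $9 + 194 @ $10 = $4,541
Ending inventory: 165 @ $9 + 104 @ $7 + 11 @ $10 = $2,323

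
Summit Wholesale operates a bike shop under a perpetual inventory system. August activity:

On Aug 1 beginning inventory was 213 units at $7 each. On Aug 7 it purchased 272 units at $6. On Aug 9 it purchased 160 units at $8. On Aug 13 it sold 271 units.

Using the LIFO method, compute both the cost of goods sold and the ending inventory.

COGS = $1,946; ending inventory = $2,457

Aug 13, 271 sold [LIFO — newest first]: 160 @ $8 + 111 @ $6 = $1,946
Ending inventory: 213 @ $7 + 161 @ $6 = $2,457
Check: goods available $4,403 = COGS $1,946 + ending $2,457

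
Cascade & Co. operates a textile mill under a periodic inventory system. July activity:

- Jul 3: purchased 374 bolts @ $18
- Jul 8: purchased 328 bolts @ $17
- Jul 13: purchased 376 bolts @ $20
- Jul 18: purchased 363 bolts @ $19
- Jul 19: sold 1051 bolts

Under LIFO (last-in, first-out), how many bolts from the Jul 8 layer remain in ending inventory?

Jul 19, 1051 sold [LIFO — newest first]: 363 @ $19 + 376 @ $20 + 312 @ $17 = $19,721
Ending inventory: 374 @ $18 + 16 @ $17 = $7,004
Check: goods available $26,725 = COGS $19,721 + ending $7,004

16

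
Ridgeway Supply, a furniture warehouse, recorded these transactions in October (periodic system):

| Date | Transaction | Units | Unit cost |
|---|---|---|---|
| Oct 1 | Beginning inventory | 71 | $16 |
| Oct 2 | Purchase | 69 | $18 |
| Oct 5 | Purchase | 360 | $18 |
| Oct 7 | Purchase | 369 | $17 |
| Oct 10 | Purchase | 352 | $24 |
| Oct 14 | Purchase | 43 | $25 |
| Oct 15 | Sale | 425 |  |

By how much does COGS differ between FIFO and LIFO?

$2,525

FIFO COGS: 71 @ $16 + 69 @ $18 + 285 @ $18 = $7,508
LIFO COGS: 43 @ $25 + 352 @ $24 + 30 @ $17 = $10,033
Difference = |$7,508 − $10,033| = $2,525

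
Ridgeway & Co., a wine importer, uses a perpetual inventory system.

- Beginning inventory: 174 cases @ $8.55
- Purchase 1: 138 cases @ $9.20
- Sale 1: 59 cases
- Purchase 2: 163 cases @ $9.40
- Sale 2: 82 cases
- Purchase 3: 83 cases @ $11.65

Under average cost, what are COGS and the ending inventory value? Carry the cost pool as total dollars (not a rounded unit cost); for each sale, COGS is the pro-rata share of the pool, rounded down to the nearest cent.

COGS = $1,264.15; ending inventory = $3,992.30

After Beginning: 174 on hand, pool $1,487.70 (≈ $8.5500 each)
After Purchase 1: 312 on hand, pool $2,757.30 (≈ $8.8375 each)
Sale 1, sell 59: 59/312 × $2,757.30 → $521.41
After Purchase 2: 416 on hand, pool $3,768.09 (≈ $9.0579 each)
Sale 2, sell 82: 82/416 × $3,768.09 → $742.74
After Purchase 3: 417 on hand, pool $3,992.30 (≈ $9.5739 each)
Total COGS = $521.41 + $742.74 = $1,264.15
Ending inventory (cost pool remaining) = $3,992.30
Check: goods available $5,256.45 = COGS $1,264.15 + ending $3,992.30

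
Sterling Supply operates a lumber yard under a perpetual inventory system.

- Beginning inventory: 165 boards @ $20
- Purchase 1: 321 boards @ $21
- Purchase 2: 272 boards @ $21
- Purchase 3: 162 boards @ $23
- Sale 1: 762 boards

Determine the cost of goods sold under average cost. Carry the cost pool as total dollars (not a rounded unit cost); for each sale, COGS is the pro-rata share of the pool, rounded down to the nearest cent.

COGS = $16,133.69

After Beginning: 165 on hand, pool $3,300.00 (≈ $20.0000 each)
After Purchase 1: 486 on hand, pool $10,041.00 (≈ $20.6605 each)
After Purchase 2: 758 on hand, pool $15,753.00 (≈ $20.7823 each)
After Purchase 3: 920 on hand, pool $19,479.00 (≈ $21.1728 each)
Sale 1, sell 762: 762/920 × $19,479.00 → $16,133.69
Ending inventory (cost pool remaining) = $3,345.31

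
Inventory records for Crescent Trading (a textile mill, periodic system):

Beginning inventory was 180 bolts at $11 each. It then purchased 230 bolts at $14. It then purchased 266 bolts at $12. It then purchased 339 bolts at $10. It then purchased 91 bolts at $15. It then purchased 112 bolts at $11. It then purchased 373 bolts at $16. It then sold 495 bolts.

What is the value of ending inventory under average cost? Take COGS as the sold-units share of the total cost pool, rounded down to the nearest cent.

Ending inventory = $14,016.54

Sale 1, sell 495: 495/1591 × $20,347.00 → $6,330.46
Ending inventory (cost pool remaining) = $14,016.54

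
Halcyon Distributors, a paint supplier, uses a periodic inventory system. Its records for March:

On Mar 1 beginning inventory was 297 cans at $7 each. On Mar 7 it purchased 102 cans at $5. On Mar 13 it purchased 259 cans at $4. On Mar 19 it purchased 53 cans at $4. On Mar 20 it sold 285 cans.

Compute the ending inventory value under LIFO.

Ending inventory = $2,697

Mar 20, 285 sold [LIFO — newest first]: 53 @ $4 + 232 @ $4 = $1,140
Ending inventory: 297 @ $7 + 102 @ $5 + 27 @ $4 = $2,697
Check: goods available $3,837 = COGS $1,140 + ending $2,697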